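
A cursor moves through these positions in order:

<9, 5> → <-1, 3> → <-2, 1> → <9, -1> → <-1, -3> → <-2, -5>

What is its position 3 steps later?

<-2, -11>

First: cycles through 9, -1, -2 every 3 steps. Step 8 lands at position 2 of the cycle → -2.
Second: linear, -2 per step → -11 at step 8.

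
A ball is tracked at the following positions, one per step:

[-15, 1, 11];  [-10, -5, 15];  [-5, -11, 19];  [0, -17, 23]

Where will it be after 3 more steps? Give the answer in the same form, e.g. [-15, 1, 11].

Constant displacement of [+5, -6, +4] per step.
step 4: [0, -17, 23] + [+5, -6, +4] → [5, -23, 27]
step 5: [5, -23, 27] + [+5, -6, +4] → [10, -29, 31]
step 6: [10, -29, 31] + [+5, -6, +4] → [15, -35, 35]

[15, -35, 35]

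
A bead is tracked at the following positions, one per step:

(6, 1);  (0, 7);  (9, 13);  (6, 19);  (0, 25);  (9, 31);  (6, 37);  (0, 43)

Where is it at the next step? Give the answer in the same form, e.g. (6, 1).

First: cycles through 6, 0, 9 every 3 steps. Step 8 lands at position 2 of the cycle → 9.
Second: linear, +6 per step → 49 at step 8.

(9, 49)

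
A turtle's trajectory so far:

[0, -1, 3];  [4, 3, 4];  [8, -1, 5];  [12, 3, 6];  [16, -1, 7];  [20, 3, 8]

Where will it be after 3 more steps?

[32, -1, 11]

First: linear, +4 per step → 32 at step 8.
Second: cycles through -1, 3 every 2 steps. Step 8 lands at position 0 of the cycle → -1.
Third: linear, +1 per step → 11 at step 8.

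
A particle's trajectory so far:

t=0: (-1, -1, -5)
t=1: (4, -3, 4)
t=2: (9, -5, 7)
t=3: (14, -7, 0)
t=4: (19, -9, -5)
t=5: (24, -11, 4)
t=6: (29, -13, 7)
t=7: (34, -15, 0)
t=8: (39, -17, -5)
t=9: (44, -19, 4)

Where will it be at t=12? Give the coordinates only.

First: linear, +5 per step → 59 at step 12.
Second: linear, -2 per step → -25 at step 12.
Third: cycles through -5, 4, 7, 0 every 4 steps. Step 12 lands at position 0 of the cycle → -5.

(59, -25, -5)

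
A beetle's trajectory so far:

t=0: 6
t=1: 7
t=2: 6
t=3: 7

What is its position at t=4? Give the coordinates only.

Consecutive displacements +1, -1, +1 scale by a factor of -1 each step.
step 4: 7 − 1 → 6

6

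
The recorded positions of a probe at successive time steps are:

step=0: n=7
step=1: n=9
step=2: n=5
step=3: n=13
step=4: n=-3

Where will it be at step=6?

The jumps are +2, -4, +8, -16 — a geometric progression with ratio -2.
step 5: -3 + 32 → n=29
step 6: 29 − 64 → n=-35

n=-35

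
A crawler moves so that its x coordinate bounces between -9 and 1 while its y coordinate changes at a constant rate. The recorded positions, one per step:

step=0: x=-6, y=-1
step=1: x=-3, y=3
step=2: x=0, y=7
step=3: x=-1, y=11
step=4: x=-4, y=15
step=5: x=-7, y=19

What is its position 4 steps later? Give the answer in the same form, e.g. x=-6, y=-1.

The x coordinate travels 3 per step and bounces off the walls at -9 and 1.
  step 6: -7 → -8
  step 7: -8 → -5
  step 8: -5 → -2
  step 9: -2 → 1
The y coordinate changes by +4 each step: at step 9 it is 35.

x=1, y=35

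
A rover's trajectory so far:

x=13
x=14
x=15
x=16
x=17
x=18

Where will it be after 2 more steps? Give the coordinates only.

Each step adds +1 to the position.
step 6: 18 + 1 → x=19
step 7: 19 + 1 → x=20

x=20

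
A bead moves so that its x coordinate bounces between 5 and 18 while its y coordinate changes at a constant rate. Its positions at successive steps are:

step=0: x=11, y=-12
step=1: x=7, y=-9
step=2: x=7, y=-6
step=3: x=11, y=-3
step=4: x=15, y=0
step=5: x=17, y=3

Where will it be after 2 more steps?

x=9, y=9

The x coordinate reflects between 5 and 18, moving 4 per step.
  step 6: 17 → 13
  step 7: 13 → 9
The y coordinate changes by +3 each step: at step 7 it is 9.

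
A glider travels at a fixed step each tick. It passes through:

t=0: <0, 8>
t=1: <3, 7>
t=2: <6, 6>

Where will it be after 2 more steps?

Each step adds <+3, -1> to the position.
step 3: <6, 6> + <+3, -1> → <9, 5>
step 4: <9, 5> + <+3, -1> → <12, 4>

<12, 4>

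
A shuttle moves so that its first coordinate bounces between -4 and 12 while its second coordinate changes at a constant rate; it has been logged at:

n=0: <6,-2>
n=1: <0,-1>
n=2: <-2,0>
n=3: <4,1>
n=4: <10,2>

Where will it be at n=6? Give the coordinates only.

The first coordinate travels 6 per step and bounces off the walls at -4 and 12.
  step 5: 10 → 8
  step 6: 8 → 2
The second coordinate changes by +1 each step: at step 6 it is 4.

<2,4>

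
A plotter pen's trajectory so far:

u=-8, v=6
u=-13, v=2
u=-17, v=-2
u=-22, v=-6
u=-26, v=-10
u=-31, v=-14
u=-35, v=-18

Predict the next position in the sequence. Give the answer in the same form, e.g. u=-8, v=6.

Step-to-step displacements: (-5, -4), (-4, -4), (-5, -4), (-4, -4), (-5, -4), (-4, -4) — a repeating cycle of length 2.
step 7: apply (-5, -4) → u=-40, v=-22

u=-40, v=-22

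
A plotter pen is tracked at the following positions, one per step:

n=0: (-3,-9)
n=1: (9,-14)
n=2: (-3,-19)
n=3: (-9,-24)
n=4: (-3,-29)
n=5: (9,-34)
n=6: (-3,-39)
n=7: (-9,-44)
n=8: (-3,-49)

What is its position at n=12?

The first coordinate repeats the cycle [-3, 9, -3, -9] with period 4; step 12 mod 4 = 0, giving -3.
The second coordinate changes by -5 each step, so at step 12 it is -9 + 12·(-5) = -69.

(-3,-69)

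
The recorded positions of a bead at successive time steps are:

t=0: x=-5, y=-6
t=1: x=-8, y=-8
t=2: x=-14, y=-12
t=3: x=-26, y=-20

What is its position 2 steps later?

Step-to-step displacements: (-3, -2), (-6, -4), (-12, -8); each is 2× the previous.
step 4: x=-26, y=-20 + (-24, -16) → x=-50, y=-36
step 5: x=-50, y=-36 + (-48, -32) → x=-98, y=-68

x=-98, y=-68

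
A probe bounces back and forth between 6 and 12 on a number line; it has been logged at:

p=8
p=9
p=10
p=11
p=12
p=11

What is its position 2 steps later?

p=9

The value travels 1 per step and bounces off the walls at 6 and 12.
  step 6: 11 → 10
  step 7: 10 → 9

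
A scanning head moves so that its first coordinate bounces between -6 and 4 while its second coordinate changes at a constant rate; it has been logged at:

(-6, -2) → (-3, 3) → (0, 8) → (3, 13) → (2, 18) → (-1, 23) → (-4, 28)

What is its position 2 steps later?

(-2, 38)

The first coordinate reflects between -6 and 4, moving 3 per step.
  step 7: -4 → -5
  step 8: -5 → -2
The second coordinate changes by +5 each step: at step 8 it is 38.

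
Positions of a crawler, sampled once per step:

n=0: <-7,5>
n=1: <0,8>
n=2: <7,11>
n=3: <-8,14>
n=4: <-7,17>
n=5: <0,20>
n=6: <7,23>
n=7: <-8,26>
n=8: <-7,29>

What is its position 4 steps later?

The first coordinate repeats the cycle [-7, 0, 7, -8] with period 4; step 12 mod 4 = 0, giving -7.
The second coordinate changes by +3 each step, so at step 12 it is 5 + 12·(3) = 41.

<-7,41>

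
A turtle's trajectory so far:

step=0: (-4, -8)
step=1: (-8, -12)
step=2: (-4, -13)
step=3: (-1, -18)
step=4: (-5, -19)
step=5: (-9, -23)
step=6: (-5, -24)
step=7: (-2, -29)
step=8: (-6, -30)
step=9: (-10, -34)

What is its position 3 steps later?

(-7, -41)

Differencing gives (-4, -4), (+4, -1), (+3, -5), (-4, -1), (-4, -4), (+4, -1), (+3, -5), (-4, -1), (-4, -4). This is the pattern (-4, -4), (+4, -1), (+3, -5), (-4, -1) repeated.
step 10: apply (+4, -1) → (-6, -35)
step 11: apply (+3, -5) → (-3, -40)
step 12: apply (-4, -1) → (-7, -41)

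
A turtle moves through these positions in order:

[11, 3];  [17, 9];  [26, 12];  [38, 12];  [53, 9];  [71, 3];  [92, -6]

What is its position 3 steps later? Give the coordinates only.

[173, -51]

First differences are [+6, +6], [+9, +3], [+12, +0], [+15, -3], [+18, -6], [+21, -9]; their common second difference is [+3, -3] (constant acceleration).
step 7: [92, -6] + [+24, -12] → [116, -18]
step 8: [116, -18] + [+27, -15] → [143, -33]
step 9: [143, -33] + [+30, -18] → [173, -51]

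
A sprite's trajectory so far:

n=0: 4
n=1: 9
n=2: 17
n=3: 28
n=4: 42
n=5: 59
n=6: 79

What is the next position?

102

Successive displacements: +5, +8, +11, +14, +17, +20 — each changes by +3.
step 7: 79 + 23 → 102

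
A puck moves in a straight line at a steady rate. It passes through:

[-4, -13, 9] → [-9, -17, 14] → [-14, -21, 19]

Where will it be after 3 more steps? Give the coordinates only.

Constant displacement of [-5, -4, +5] per step.
step 3: [-14, -21, 19] + [-5, -4, +5] → [-19, -25, 24]
step 4: [-19, -25, 24] + [-5, -4, +5] → [-24, -29, 29]
step 5: [-24, -29, 29] + [-5, -4, +5] → [-29, -33, 34]

[-29, -33, 34]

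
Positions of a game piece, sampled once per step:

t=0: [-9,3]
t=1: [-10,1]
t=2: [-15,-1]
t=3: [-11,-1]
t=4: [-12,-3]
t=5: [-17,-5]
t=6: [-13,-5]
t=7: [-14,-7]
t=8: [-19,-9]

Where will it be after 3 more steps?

Step-to-step displacements: [-1,-2], [-5,-2], [+4,+0], [-1,-2], [-5,-2], [+4,+0], [-1,-2], [-5,-2] — a repeating cycle of length 3.
step 9: apply [+4,+0] → [-15,-9]
step 10: apply [-1,-2] → [-16,-11]
step 11: apply [-5,-2] → [-21,-13]

[-21,-13]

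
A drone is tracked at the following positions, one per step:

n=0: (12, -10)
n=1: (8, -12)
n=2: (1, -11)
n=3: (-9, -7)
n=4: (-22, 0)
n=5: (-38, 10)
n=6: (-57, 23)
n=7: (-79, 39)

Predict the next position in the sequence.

Taking differences between consecutive positions: (-4, -2), (-7, +1), (-10, +4), (-13, +7), (-16, +10), (-19, +13), (-22, +16). These grow by (-3, +3) each step.
step 8: (-79, 39) + (-25, +19) → (-104, 58)

(-104, 58)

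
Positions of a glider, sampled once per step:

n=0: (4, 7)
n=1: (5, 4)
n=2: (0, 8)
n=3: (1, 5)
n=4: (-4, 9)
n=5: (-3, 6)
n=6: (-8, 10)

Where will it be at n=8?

(-12, 11)

Step-to-step displacements: (+1, -3), (-5, +4), (+1, -3), (-5, +4), (+1, -3), (-5, +4) — a repeating cycle of length 2.
step 7: apply (+1, -3) → (-7, 7)
step 8: apply (-5, +4) → (-12, 11)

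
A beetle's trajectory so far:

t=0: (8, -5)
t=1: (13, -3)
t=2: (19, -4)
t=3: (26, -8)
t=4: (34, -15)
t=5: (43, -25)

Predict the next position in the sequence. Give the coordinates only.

First differences are (+5, +2), (+6, -1), (+7, -4), (+8, -7), (+9, -10); their common second difference is (+1, -3) (constant acceleration).
step 6: (43, -25) + (+10, -13) → (53, -38)

(53, -38)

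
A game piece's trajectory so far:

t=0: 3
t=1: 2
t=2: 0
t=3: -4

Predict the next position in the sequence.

-12

The jumps are -1, -2, -4 — a geometric progression with ratio 2.
step 4: -4 − 8 → -12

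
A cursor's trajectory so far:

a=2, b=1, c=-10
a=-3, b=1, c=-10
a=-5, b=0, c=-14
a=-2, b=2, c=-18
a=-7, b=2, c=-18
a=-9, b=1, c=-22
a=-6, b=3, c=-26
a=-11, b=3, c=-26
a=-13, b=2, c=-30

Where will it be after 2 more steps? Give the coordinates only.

Step-to-step displacements: (-5, +0, +0), (-2, -1, -4), (+3, +2, -4), (-5, +0, +0), (-2, -1, -4), (+3, +2, -4), (-5, +0, +0), (-2, -1, -4) — a repeating cycle of length 3.
step 9: apply (+3, +2, -4) → a=-10, b=4, c=-34
step 10: apply (-5, +0, +0) → a=-15, b=4, c=-34

a=-15, b=4, c=-34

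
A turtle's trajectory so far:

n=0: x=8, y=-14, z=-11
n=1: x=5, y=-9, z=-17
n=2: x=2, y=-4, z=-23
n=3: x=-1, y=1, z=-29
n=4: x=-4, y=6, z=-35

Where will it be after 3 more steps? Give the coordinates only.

x=-13, y=21, z=-53

The position changes by (-3, +5, -6) every step.
step 5: x=-4, y=6, z=-35 + (-3, +5, -6) → x=-7, y=11, z=-41
step 6: x=-7, y=11, z=-41 + (-3, +5, -6) → x=-10, y=16, z=-47
step 7: x=-10, y=16, z=-47 + (-3, +5, -6) → x=-13, y=21, z=-53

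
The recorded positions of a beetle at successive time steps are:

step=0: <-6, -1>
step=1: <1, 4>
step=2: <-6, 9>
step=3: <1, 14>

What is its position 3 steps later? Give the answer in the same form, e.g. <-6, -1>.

First: cycles through -6, 1 every 2 steps. Step 6 lands at position 0 of the cycle → -6.
Second: linear, +5 per step → 29 at step 6.

<-6, 29>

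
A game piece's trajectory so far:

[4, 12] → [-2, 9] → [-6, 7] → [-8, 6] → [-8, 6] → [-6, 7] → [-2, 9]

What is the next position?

[4, 12]

Successive displacements: [-6, -3], [-4, -2], [-2, -1], [+0, +0], [+2, +1], [+4, +2] — each changes by [+2, +1].
step 7: [-2, 9] + [+6, +3] → [4, 12]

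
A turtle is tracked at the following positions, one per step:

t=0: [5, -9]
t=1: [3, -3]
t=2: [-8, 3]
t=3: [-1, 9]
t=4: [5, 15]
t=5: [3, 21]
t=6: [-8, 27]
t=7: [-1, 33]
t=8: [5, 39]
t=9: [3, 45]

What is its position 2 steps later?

First: cycles through 5, 3, -8, -1 every 4 steps. Step 11 lands at position 3 of the cycle → -1.
Second: linear, +6 per step → 57 at step 11.

[-1, 57]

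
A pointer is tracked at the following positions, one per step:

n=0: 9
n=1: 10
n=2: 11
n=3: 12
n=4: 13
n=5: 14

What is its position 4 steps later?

18

Each step adds +1 to the position.
step 6: 14 + 1 → 15
step 7: 15 + 1 → 16
step 8: 16 + 1 → 17
step 9: 17 + 1 → 18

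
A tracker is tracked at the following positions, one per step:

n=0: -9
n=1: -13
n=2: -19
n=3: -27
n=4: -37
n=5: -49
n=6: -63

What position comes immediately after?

-79

Taking differences between consecutive positions: -4, -6, -8, -10, -12, -14. These grow by -2 each step.
step 7: -63 − 16 → -79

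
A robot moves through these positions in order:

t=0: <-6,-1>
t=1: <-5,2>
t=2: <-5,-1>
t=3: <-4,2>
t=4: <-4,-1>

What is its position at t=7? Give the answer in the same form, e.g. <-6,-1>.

<-2,2>

The moves between consecutive positions are <+1,+3>, <+0,-3>, <+1,+3>, <+0,-3>; they repeat the 2-cycle [<+1,+3>, <+0,-3>].
step 5: apply <+1,+3> → <-3,2>
step 6: apply <+0,-3> → <-3,-1>
step 7: apply <+1,+3> → <-2,2>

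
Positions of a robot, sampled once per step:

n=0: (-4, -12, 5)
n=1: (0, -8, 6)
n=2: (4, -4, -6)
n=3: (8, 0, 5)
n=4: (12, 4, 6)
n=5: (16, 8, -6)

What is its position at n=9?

The first coordinate changes by +4 each step, so at step 9 it is -4 + 9·(4) = 32.
The second coordinate changes by +4 each step, so at step 9 it is -12 + 9·(4) = 24.
The third coordinate repeats the cycle [5, 6, -6] with period 3; step 9 mod 3 = 0, giving 5.

(32, 24, 5)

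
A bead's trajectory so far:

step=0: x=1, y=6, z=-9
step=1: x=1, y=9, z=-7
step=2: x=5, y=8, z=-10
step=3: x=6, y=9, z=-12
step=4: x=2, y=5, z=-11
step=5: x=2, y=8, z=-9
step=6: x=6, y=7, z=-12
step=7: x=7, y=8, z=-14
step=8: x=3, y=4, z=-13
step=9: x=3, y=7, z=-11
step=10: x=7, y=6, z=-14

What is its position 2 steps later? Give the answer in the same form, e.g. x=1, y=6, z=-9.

x=4, y=3, z=-15

The moves between consecutive positions are (+0, +3, +2), (+4, -1, -3), (+1, +1, -2), (-4, -4, +1), (+0, +3, +2), (+4, -1, -3), (+1, +1, -2), (-4, -4, +1), (+0, +3, +2), (+4, -1, -3); they repeat the 4-cycle [(+0, +3, +2), (+4, -1, -3), (+1, +1, -2), (-4, -4, +1)].
step 11: apply (+1, +1, -2) → x=8, y=7, z=-16
step 12: apply (-4, -4, +1) → x=4, y=3, z=-15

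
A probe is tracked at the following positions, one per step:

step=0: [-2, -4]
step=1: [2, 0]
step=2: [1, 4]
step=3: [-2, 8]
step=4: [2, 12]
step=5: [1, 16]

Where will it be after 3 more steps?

The first coordinate repeats the cycle [-2, 2, 1] with period 3; step 8 mod 3 = 2, giving 1.
The second coordinate changes by +4 each step, so at step 8 it is -4 + 8·(4) = 28.

[1, 28]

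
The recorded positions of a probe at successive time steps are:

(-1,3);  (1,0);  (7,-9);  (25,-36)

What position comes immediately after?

Consecutive displacements (+2,-3), (+6,-9), (+18,-27) scale by a factor of 3 each step.
step 4: (25,-36) + (+54,-81) → (79,-117)

(79,-117)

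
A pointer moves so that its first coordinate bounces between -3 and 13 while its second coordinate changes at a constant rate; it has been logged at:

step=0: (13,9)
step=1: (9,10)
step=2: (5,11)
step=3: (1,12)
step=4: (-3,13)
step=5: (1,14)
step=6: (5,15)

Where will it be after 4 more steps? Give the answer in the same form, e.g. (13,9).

(5,19)

The first coordinate travels 4 per step and bounces off the walls at -3 and 13.
  step 7: 5 → 9
  step 8: 9 → 13
  step 9: 13 → 9
  step 10: 9 → 5
The second coordinate changes by +1 each step: at step 10 it is 19.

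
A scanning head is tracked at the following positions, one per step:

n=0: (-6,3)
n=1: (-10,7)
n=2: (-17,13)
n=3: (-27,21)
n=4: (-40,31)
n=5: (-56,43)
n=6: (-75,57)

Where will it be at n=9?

(-150,111)

Successive displacements: (-4,+4), (-7,+6), (-10,+8), (-13,+10), (-16,+12), (-19,+14) — each changes by (-3,+2).
step 7: (-75,57) + (-22,+16) → (-97,73)
step 8: (-97,73) + (-25,+18) → (-122,91)
step 9: (-122,91) + (-28,+20) → (-150,111)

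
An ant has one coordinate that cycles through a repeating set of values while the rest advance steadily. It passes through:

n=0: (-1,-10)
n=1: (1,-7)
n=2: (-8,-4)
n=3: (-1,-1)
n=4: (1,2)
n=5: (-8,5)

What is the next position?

(-1,8)

First: cycles through -1, 1, -8 every 3 steps. Step 6 lands at position 0 of the cycle → -1.
Second: linear, +3 per step → 8 at step 6.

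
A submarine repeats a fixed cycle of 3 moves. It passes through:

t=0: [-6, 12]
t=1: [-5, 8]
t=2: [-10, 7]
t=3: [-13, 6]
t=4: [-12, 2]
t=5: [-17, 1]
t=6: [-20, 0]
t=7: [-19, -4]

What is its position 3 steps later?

Step-to-step displacements: [+1, -4], [-5, -1], [-3, -1], [+1, -4], [-5, -1], [-3, -1], [+1, -4] — a repeating cycle of length 3.
step 8: apply [-5, -1] → [-24, -5]
step 9: apply [-3, -1] → [-27, -6]
step 10: apply [+1, -4] → [-26, -10]

[-26, -10]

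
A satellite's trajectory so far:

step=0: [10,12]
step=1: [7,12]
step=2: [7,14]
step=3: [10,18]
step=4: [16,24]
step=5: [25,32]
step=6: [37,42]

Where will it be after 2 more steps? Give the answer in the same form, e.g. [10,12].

Successive displacements: [-3,+0], [+0,+2], [+3,+4], [+6,+6], [+9,+8], [+12,+10] — each changes by [+3,+2].
step 7: [37,42] + [+15,+12] → [52,54]
step 8: [52,54] + [+18,+14] → [70,68]

[70,68]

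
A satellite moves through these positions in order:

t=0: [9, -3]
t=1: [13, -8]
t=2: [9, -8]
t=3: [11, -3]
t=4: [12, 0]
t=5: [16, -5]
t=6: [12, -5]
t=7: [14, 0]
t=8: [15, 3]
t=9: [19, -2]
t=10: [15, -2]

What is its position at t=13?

[22, 1]

Differencing gives [+4, -5], [-4, +0], [+2, +5], [+1, +3], [+4, -5], [-4, +0], [+2, +5], [+1, +3], [+4, -5], [-4, +0]. This is the pattern [+4, -5], [-4, +0], [+2, +5], [+1, +3] repeated.
step 11: apply [+2, +5] → [17, 3]
step 12: apply [+1, +3] → [18, 6]
step 13: apply [+4, -5] → [22, 1]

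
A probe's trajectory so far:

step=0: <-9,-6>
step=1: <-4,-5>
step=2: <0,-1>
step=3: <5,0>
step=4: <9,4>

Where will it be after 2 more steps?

Differencing gives <+5,+1>, <+4,+4>, <+5,+1>, <+4,+4>. This is the pattern <+5,+1>, <+4,+4> repeated.
step 5: apply <+5,+1> → <14,5>
step 6: apply <+4,+4> → <18,9>

<18,9>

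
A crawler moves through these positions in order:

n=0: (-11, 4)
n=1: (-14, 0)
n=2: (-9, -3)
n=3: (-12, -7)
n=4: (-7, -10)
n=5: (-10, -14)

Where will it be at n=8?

The moves between consecutive positions are (-3, -4), (+5, -3), (-3, -4), (+5, -3), (-3, -4); they repeat the 2-cycle [(-3, -4), (+5, -3)].
step 6: apply (+5, -3) → (-5, -17)
step 7: apply (-3, -4) → (-8, -21)
step 8: apply (+5, -3) → (-3, -24)

(-3, -24)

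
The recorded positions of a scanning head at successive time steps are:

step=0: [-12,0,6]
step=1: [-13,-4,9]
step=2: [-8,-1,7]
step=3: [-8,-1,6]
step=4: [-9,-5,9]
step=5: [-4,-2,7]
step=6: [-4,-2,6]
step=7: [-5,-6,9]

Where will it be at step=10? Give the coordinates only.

Differencing gives [-1,-4,+3], [+5,+3,-2], [+0,+0,-1], [-1,-4,+3], [+5,+3,-2], [+0,+0,-1], [-1,-4,+3]. This is the pattern [-1,-4,+3], [+5,+3,-2], [+0,+0,-1] repeated.
step 8: apply [+5,+3,-2] → [0,-3,7]
step 9: apply [+0,+0,-1] → [0,-3,6]
step 10: apply [-1,-4,+3] → [-1,-7,9]

[-1,-7,9]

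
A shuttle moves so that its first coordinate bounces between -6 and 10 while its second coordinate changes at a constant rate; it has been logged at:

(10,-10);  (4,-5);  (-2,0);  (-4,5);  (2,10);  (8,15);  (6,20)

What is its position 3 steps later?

The first coordinate travels 6 per step and bounces off the walls at -6 and 10.
  step 7: 6 → 0
  step 8: 0 → -6
  step 9: -6 → 0
The second coordinate changes by +5 each step: at step 9 it is 35.

(0,35)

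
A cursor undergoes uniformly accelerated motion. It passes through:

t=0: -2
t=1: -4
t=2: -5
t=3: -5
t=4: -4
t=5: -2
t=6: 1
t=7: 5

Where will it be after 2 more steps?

Taking differences between consecutive positions: -2, -1, +0, +1, +2, +3, +4. These grow by +1 each step.
step 8: 5 + 5 → 10
step 9: 10 + 6 → 16

16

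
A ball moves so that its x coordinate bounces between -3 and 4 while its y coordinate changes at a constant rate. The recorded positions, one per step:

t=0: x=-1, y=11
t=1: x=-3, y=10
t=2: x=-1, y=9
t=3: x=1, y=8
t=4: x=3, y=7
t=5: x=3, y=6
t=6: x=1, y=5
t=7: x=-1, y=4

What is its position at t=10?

x=1, y=1

The x coordinate reflects between -3 and 4, moving 2 per step.
  step 8: -1 → -3
  step 9: -3 → -1
  step 10: -1 → 1
The y coordinate changes by -1 each step: at step 10 it is 1.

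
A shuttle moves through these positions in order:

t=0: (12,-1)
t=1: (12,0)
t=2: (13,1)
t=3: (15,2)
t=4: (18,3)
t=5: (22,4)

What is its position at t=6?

(27,5)

Successive displacements: (+0,+1), (+1,+1), (+2,+1), (+3,+1), (+4,+1) — each changes by (+1,+0).
step 6: (22,4) + (+5,+1) → (27,5)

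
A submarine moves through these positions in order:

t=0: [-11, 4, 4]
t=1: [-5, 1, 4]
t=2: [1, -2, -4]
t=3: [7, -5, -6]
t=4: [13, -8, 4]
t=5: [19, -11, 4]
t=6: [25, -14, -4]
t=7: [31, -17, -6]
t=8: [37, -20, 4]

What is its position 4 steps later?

First: linear, +6 per step → 61 at step 12.
Second: linear, -3 per step → -32 at step 12.
Third: cycles through 4, 4, -4, -6 every 4 steps. Step 12 lands at position 0 of the cycle → 4.

[61, -32, 4]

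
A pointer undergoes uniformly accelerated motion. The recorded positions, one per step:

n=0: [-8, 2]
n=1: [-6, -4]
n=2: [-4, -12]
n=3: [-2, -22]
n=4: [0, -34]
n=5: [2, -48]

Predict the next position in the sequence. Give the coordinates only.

Taking differences between consecutive positions: [+2, -6], [+2, -8], [+2, -10], [+2, -12], [+2, -14]. These grow by [+0, -2] each step.
step 6: [2, -48] + [+2, -16] → [4, -64]

[4, -64]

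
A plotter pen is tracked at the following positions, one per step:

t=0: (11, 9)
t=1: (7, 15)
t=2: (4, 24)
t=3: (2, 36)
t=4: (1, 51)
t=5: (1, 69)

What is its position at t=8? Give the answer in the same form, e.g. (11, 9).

(7, 141)

Taking differences between consecutive positions: (-4, +6), (-3, +9), (-2, +12), (-1, +15), (+0, +18). These grow by (+1, +3) each step.
step 6: (1, 69) + (+1, +21) → (2, 90)
step 7: (2, 90) + (+2, +24) → (4, 114)
step 8: (4, 114) + (+3, +27) → (7, 141)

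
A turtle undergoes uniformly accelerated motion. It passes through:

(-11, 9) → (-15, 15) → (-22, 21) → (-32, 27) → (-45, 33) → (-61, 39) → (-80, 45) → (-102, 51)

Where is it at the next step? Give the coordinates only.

Successive displacements: (-4, +6), (-7, +6), (-10, +6), (-13, +6), (-16, +6), (-19, +6), (-22, +6) — each changes by (-3, +0).
step 8: (-102, 51) + (-25, +6) → (-127, 57)

(-127, 57)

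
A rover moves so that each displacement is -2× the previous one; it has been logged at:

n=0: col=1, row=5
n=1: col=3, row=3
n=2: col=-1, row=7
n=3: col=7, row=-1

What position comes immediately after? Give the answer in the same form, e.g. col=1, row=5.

col=-9, row=15

Step-to-step displacements: (+2,-2), (-4,+4), (+8,-8); each is -2× the previous.
step 4: col=7, row=-1 + (-16,+16) → col=-9, row=15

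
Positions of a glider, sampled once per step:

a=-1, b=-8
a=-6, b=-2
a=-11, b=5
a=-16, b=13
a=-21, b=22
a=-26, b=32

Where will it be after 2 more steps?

First differences are (-5,+6), (-5,+7), (-5,+8), (-5,+9), (-5,+10); their common second difference is (+0,+1) (constant acceleration).
step 6: a=-26, b=32 + (-5,+11) → a=-31, b=43
step 7: a=-31, b=43 + (-5,+12) → a=-36, b=55

a=-36, b=55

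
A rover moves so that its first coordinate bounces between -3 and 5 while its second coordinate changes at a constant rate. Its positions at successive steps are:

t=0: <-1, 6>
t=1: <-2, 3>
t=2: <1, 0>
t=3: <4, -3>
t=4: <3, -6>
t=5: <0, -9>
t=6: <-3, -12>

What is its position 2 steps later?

The first coordinate travels 3 per step and bounces off the walls at -3 and 5.
  step 7: -3 → 0
  step 8: 0 → 3
The second coordinate changes by -3 each step: at step 8 it is -18.

<3, -18>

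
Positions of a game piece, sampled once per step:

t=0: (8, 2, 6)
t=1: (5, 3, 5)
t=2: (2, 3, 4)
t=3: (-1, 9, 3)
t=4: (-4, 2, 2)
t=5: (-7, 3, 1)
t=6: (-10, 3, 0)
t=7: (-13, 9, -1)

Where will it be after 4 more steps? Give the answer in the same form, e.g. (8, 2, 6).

The first coordinate changes by -3 each step, so at step 11 it is 8 + 11·(-3) = -25.
The second coordinate repeats the cycle [2, 3, 3, 9] with period 4; step 11 mod 4 = 3, giving 9.
The third coordinate changes by -1 each step, so at step 11 it is 6 + 11·(-1) = -5.

(-25, 9, -5)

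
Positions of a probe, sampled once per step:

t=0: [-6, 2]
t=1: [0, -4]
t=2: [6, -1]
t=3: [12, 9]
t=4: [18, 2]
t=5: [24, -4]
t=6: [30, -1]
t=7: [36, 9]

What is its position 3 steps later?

First: linear, +6 per step → 54 at step 10.
Second: cycles through 2, -4, -1, 9 every 4 steps. Step 10 lands at position 2 of the cycle → -1.

[54, -1]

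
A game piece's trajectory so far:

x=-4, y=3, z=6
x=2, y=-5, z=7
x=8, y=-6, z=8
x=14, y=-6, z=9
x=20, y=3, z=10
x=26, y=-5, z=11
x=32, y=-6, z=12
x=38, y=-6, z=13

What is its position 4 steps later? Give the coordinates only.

x=62, y=-6, z=17

X: linear, +6 per step → 62 at step 11.
Y: cycles through 3, -5, -6, -6 every 4 steps. Step 11 lands at position 3 of the cycle → -6.
Z: linear, +1 per step → 17 at step 11.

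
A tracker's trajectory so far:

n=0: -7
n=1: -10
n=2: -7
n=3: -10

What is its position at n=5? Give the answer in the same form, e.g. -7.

-10

Step-to-step displacements: -3, +3, -3; each is -1× the previous.
step 4: -10 + 3 → -7
step 5: -7 − 3 → -10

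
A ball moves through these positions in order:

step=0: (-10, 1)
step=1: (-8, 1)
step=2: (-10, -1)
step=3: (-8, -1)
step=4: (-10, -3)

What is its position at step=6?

(-10, -5)

Step-to-step displacements: (+2, +0), (-2, -2), (+2, +0), (-2, -2) — a repeating cycle of length 2.
step 5: apply (+2, +0) → (-8, -3)
step 6: apply (-2, -2) → (-10, -5)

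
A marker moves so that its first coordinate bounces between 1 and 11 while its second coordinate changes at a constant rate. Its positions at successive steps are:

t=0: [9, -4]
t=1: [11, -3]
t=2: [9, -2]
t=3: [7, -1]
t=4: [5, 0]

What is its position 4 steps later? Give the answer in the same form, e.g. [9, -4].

The first coordinate travels 2 per step and bounces off the walls at 1 and 11.
  step 5: 5 → 3
  step 6: 3 → 1
  step 7: 1 → 3
  step 8: 3 → 5
The second coordinate changes by +1 each step: at step 8 it is 4.

[5, 4]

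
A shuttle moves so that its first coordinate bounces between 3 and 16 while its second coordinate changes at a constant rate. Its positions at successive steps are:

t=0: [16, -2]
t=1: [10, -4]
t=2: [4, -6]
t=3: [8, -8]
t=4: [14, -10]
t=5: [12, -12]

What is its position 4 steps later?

The first coordinate reflects between 3 and 16, moving 6 per step.
  step 6: 12 → 6
  step 7: 6 → 6
  step 8: 6 → 12
  step 9: 12 → 14
The second coordinate changes by -2 each step: at step 9 it is -20.

[14, -20]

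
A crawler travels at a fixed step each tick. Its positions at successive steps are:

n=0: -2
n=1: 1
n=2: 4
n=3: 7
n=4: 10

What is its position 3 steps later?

Each step adds +3 to the position.
step 5: 10 + 3 → 13
step 6: 13 + 3 → 16
step 7: 16 + 3 → 19

19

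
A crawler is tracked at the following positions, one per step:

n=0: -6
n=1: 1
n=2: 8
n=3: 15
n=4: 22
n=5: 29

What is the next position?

36

Constant displacement of +7 per step.
step 6: 29 + 7 → 36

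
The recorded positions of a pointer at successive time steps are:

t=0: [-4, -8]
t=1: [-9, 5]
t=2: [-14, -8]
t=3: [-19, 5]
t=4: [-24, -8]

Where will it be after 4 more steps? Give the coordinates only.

[-44, -8]

The first coordinate changes by -5 each step, so at step 8 it is -4 + 8·(-5) = -44.
The second coordinate repeats the cycle [-8, 5] with period 2; step 8 mod 2 = 0, giving -8.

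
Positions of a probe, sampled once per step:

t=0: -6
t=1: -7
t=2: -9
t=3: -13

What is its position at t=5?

Step-to-step displacements: -1, -2, -4; each is 2× the previous.
step 4: -13 − 8 → -21
step 5: -21 − 16 → -37

-37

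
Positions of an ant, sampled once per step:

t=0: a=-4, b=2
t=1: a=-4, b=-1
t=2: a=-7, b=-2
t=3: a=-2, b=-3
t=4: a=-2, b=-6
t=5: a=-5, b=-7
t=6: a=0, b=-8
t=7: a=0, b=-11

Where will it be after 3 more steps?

a=2, b=-16

Differencing gives (+0, -3), (-3, -1), (+5, -1), (+0, -3), (-3, -1), (+5, -1), (+0, -3). This is the pattern (+0, -3), (-3, -1), (+5, -1) repeated.
step 8: apply (-3, -1) → a=-3, b=-12
step 9: apply (+5, -1) → a=2, b=-13
step 10: apply (+0, -3) → a=2, b=-16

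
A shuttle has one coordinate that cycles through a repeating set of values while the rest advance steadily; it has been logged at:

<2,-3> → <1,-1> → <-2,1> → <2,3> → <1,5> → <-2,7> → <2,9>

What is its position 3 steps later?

<2,15>

First: cycles through 2, 1, -2 every 3 steps. Step 9 lands at position 0 of the cycle → 2.
Second: linear, +2 per step → 15 at step 9.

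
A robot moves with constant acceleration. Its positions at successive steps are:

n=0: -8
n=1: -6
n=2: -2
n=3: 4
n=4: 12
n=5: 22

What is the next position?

First differences are +2, +4, +6, +8, +10; their common second difference is +2 (constant acceleration).
step 6: 22 + 12 → 34

34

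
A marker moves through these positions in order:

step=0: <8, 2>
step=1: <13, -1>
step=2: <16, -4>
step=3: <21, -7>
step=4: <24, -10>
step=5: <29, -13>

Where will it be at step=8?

<40, -22>

The moves between consecutive positions are <+5, -3>, <+3, -3>, <+5, -3>, <+3, -3>, <+5, -3>; they repeat the 2-cycle [<+5, -3>, <+3, -3>].
step 6: apply <+3, -3> → <32, -16>
step 7: apply <+5, -3> → <37, -19>
step 8: apply <+3, -3> → <40, -22>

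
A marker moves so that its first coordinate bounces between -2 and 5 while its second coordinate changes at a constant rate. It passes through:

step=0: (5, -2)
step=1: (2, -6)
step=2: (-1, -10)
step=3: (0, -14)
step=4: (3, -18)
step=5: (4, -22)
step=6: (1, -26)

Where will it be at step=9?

The first coordinate reflects between -2 and 5, moving 3 per step.
  step 7: 1 → -2
  step 8: -2 → 1
  step 9: 1 → 4
The second coordinate changes by -4 each step: at step 9 it is -38.

(4, -38)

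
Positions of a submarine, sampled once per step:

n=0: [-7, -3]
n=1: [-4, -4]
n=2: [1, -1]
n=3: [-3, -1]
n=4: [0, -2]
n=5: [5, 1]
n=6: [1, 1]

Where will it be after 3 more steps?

Step-to-step displacements: [+3, -1], [+5, +3], [-4, +0], [+3, -1], [+5, +3], [-4, +0] — a repeating cycle of length 3.
step 7: apply [+3, -1] → [4, 0]
step 8: apply [+5, +3] → [9, 3]
step 9: apply [-4, +0] → [5, 3]

[5, 3]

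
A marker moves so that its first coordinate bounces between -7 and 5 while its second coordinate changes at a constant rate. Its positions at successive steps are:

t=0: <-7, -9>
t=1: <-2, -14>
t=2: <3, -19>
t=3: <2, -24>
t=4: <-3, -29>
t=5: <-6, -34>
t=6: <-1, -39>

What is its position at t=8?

<1, -49>

The first coordinate travels 5 per step and bounces off the walls at -7 and 5.
  step 7: -1 → 4
  step 8: 4 → 1
The second coordinate changes by -5 each step: at step 8 it is -49.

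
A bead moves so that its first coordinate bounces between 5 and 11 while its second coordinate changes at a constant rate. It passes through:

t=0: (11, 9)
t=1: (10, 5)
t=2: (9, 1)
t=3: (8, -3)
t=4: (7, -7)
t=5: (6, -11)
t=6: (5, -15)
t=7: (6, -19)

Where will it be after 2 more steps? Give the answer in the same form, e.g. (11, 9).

The first coordinate reflects between 5 and 11, moving 1 per step.
  step 8: 6 → 7
  step 9: 7 → 8
The second coordinate changes by -4 each step: at step 9 it is -27.

(8, -27)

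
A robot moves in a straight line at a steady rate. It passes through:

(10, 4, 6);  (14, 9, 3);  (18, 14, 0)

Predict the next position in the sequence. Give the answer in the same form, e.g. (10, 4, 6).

Each step adds (+4, +5, -3) to the position.
step 3: (18, 14, 0) + (+4, +5, -3) → (22, 19, -3)

(22, 19, -3)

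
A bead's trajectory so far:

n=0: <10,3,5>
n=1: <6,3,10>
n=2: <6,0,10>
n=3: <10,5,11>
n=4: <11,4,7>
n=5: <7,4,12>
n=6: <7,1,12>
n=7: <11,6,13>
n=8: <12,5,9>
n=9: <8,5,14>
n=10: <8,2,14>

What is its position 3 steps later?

<9,6,16>

Differencing gives <-4,+0,+5>, <+0,-3,+0>, <+4,+5,+1>, <+1,-1,-4>, <-4,+0,+5>, <+0,-3,+0>, <+4,+5,+1>, <+1,-1,-4>, <-4,+0,+5>, <+0,-3,+0>. This is the pattern <-4,+0,+5>, <+0,-3,+0>, <+4,+5,+1>, <+1,-1,-4> repeated.
step 11: apply <+4,+5,+1> → <12,7,15>
step 12: apply <+1,-1,-4> → <13,6,11>
step 13: apply <-4,+0,+5> → <9,6,16>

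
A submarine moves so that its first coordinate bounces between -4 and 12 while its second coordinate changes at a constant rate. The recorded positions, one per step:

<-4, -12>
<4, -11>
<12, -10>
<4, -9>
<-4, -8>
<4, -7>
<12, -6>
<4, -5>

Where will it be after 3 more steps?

<12, -2>

The first coordinate reflects between -4 and 12, moving 8 per step.
  step 8: 4 → -4
  step 9: -4 → 4
  step 10: 4 → 12
The second coordinate changes by +1 each step: at step 10 it is -2.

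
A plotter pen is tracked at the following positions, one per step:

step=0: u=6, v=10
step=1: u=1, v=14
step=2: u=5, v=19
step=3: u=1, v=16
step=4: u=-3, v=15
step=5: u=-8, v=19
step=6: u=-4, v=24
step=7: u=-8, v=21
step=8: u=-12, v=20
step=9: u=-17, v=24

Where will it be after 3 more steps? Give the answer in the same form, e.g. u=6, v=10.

u=-21, v=25

Step-to-step displacements: (-5,+4), (+4,+5), (-4,-3), (-4,-1), (-5,+4), (+4,+5), (-4,-3), (-4,-1), (-5,+4) — a repeating cycle of length 4.
step 10: apply (+4,+5) → u=-13, v=29
step 11: apply (-4,-3) → u=-17, v=26
step 12: apply (-4,-1) → u=-21, v=25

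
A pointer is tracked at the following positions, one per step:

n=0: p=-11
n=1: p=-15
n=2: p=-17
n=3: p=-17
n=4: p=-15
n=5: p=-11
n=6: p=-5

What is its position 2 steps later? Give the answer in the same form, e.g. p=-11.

p=13

First differences are -4, -2, +0, +2, +4, +6; their common second difference is +2 (constant acceleration).
step 7: -5 + 8 → p=3
step 8: 3 + 10 → p=13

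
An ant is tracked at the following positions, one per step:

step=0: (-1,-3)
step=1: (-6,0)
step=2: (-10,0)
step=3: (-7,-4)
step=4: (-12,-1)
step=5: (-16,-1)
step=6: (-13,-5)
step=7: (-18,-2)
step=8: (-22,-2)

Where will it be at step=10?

(-24,-3)

Step-to-step displacements: (-5,+3), (-4,+0), (+3,-4), (-5,+3), (-4,+0), (+3,-4), (-5,+3), (-4,+0) — a repeating cycle of length 3.
step 9: apply (+3,-4) → (-19,-6)
step 10: apply (-5,+3) → (-24,-3)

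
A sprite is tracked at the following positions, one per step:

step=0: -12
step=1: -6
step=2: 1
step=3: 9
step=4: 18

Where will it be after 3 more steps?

First differences are +6, +7, +8, +9; their common second difference is +1 (constant acceleration).
step 5: 18 + 10 → 28
step 6: 28 + 11 → 39
step 7: 39 + 12 → 51

51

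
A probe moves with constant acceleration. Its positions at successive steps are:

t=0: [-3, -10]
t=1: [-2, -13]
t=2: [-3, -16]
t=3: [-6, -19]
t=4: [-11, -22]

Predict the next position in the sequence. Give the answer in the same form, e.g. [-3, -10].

[-18, -25]

First differences are [+1, -3], [-1, -3], [-3, -3], [-5, -3]; their common second difference is [-2, +0] (constant acceleration).
step 5: [-11, -22] + [-7, -3] → [-18, -25]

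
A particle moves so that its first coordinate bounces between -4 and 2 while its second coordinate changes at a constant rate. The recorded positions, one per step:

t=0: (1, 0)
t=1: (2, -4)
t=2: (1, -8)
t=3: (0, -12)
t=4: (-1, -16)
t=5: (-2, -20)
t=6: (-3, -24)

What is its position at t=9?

(-2, -36)

The first coordinate travels 1 per step and bounces off the walls at -4 and 2.
  step 7: -3 → -4
  step 8: -4 → -3
  step 9: -3 → -2
The second coordinate changes by -4 each step: at step 9 it is -36.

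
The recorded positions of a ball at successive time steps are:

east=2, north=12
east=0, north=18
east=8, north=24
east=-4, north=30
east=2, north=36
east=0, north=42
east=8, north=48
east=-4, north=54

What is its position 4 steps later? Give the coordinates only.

east=-4, north=78

East: cycles through 2, 0, 8, -4 every 4 steps. Step 11 lands at position 3 of the cycle → -4.
North: linear, +6 per step → 78 at step 11.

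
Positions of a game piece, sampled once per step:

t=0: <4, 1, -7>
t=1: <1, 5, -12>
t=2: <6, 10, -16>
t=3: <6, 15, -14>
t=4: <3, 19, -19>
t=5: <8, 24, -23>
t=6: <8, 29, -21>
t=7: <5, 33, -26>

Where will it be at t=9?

<10, 43, -28>

Differencing gives <-3, +4, -5>, <+5, +5, -4>, <+0, +5, +2>, <-3, +4, -5>, <+5, +5, -4>, <+0, +5, +2>, <-3, +4, -5>. This is the pattern <-3, +4, -5>, <+5, +5, -4>, <+0, +5, +2> repeated.
step 8: apply <+5, +5, -4> → <10, 38, -30>
step 9: apply <+0, +5, +2> → <10, 43, -28>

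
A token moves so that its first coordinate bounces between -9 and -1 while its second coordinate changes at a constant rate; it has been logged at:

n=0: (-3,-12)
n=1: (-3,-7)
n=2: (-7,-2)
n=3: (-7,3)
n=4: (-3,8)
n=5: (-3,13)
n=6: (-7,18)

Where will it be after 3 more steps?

The first coordinate reflects between -9 and -1, moving 4 per step.
  step 7: -7 → -7
  step 8: -7 → -3
  step 9: -3 → -3
The second coordinate changes by +5 each step: at step 9 it is 33.

(-3,33)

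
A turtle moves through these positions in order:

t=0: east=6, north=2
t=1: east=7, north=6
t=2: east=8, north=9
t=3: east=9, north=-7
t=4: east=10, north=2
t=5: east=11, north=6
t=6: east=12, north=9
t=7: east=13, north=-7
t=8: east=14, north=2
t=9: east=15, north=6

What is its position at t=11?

The east coordinate changes by +1 each step, so at step 11 it is 6 + 11·(1) = 17.
The north coordinate repeats the cycle [2, 6, 9, -7] with period 4; step 11 mod 4 = 3, giving -7.

east=17, north=-7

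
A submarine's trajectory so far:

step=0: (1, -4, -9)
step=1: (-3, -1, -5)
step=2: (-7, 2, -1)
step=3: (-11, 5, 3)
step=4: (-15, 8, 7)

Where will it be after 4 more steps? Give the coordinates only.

Constant displacement of (-4, +3, +4) per step.
step 5: (-15, 8, 7) + (-4, +3, +4) → (-19, 11, 11)
step 6: (-19, 11, 11) + (-4, +3, +4) → (-23, 14, 15)
step 7: (-23, 14, 15) + (-4, +3, +4) → (-27, 17, 19)
step 8: (-27, 17, 19) + (-4, +3, +4) → (-31, 20, 23)

(-31, 20, 23)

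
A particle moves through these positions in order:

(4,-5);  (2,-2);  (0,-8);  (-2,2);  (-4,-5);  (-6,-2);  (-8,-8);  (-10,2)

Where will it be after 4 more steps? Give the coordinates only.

(-18,2)

The first coordinate changes by -2 each step, so at step 11 it is 4 + 11·(-2) = -18.
The second coordinate repeats the cycle [-5, -2, -8, 2] with period 4; step 11 mod 4 = 3, giving 2.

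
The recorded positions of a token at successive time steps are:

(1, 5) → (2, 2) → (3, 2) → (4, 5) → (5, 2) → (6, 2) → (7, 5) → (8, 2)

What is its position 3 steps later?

First: linear, +1 per step → 11 at step 10.
Second: cycles through 5, 2, 2 every 3 steps. Step 10 lands at position 1 of the cycle → 2.

(11, 2)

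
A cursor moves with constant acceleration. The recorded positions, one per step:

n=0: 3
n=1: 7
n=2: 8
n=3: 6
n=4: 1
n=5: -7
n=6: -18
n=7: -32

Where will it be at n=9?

-69

Successive displacements: +4, +1, -2, -5, -8, -11, -14 — each changes by -3.
step 8: -32 − 17 → -49
step 9: -49 − 20 → -69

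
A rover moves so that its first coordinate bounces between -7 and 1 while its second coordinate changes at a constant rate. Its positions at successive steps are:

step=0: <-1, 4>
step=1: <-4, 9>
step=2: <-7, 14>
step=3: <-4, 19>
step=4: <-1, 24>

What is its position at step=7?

The first coordinate travels 3 per step and bounces off the walls at -7 and 1.
  step 5: -1 → 0
  step 6: 0 → -3
  step 7: -3 → -6
The second coordinate changes by +5 each step: at step 7 it is 39.

<-6, 39>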